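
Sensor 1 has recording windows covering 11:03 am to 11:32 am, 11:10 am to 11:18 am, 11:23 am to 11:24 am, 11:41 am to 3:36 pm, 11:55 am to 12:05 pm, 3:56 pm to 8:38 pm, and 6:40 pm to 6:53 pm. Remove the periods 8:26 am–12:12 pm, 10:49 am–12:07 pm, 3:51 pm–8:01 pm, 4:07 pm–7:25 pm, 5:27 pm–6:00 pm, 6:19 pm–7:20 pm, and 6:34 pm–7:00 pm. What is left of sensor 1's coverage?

12:12 pm–3:36 pm, 8:01 pm–8:38 pm

Merge the first list: 11:03 am–11:32 am, 11:41 am–3:36 pm, 3:56 pm–8:38 pm.
Merge the second list: 8:26 am–12:12 pm, 3:51 pm–8:01 pm.
11:03 am–11:32 am lies entirely inside B → drops out.
11:41 am–3:36 pm with B removed leaves 12:12 pm–3:36 pm.
3:56 pm–8:38 pm with B removed leaves 8:01 pm–8:38 pm.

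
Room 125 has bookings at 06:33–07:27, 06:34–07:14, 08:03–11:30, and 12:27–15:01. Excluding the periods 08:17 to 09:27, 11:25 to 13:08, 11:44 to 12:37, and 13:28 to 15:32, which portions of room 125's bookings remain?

06:33–07:27, 08:03–08:17, 09:27–11:25, 13:08–13:28

First set merges to 06:33–07:27, 08:03–11:30, 12:27–15:01.
Second set merges to 08:17–09:27, 11:25–13:08, 13:28–15:32.
06:33–07:27: no B overlap → unchanged.
08:03–11:30 minus B → 08:03–08:17, 09:27–11:25.
12:27–15:01 minus B → 13:08–13:28.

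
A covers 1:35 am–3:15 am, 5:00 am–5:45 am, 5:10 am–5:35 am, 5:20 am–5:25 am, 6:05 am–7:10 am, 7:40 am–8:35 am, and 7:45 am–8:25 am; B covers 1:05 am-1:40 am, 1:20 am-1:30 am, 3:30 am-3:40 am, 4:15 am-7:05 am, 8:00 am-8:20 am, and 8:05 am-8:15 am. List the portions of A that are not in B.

Merge the first list: 1:35 am–3:15 am, 5:00 am–5:45 am, 6:05 am–7:10 am, 7:40 am–8:35 am.
Merge the second list: 1:05 am–1:40 am, 3:30 am–3:40 am, 4:15 am–7:05 am, 8:00 am–8:20 am.
1:35 am–3:15 am with B removed leaves 1:40 am–3:15 am.
5:00 am–5:45 am lies entirely inside B → drops out.
6:05 am–7:10 am with B removed leaves 7:05 am–7:10 am.
7:40 am–8:35 am with B removed leaves 7:40 am–8:00 am, 8:20 am–8:35 am.

1:40 am–3:15 am, 7:05 am–7:10 am, 7:40 am–8:00 am, 8:20 am–8:35 am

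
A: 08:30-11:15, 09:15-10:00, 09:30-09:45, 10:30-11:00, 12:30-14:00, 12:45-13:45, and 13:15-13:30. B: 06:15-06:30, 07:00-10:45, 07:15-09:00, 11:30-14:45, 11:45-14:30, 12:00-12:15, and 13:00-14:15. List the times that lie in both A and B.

08:30–10:45, 12:30–14:00

A, merged: 08:30–11:15, 12:30–14:00.
B, merged: 06:15–06:30, 07:00–10:45, 11:30–14:45.
08:30–11:15 meets the second set on 08:30–10:45.
12:30–14:00 meets the second set on 12:30–14:00.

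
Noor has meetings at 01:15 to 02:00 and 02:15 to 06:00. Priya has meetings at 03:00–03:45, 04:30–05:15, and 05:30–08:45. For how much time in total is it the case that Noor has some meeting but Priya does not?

A \ B = 01:15–02:00, 02:15–03:00, 03:45–04:30, 05:15–05:30.
Total: 45 min + 45 min + 45 min + 15 min = 2 h 30 min.

2 h 30 min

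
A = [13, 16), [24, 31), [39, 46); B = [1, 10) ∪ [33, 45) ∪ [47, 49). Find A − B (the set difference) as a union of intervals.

[13, 16) is untouched.
[24, 31) is untouched.
[39, 46) with B removed leaves [45, 46).

[13, 16) ∪ [24, 31) ∪ [45, 46)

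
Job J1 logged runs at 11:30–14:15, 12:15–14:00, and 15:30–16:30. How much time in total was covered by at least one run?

3 h 45 min

Merged: 11:30–14:15, 15:30–16:30.
Lengths: 2 h 45 min + 1 h = 3 h 45 min.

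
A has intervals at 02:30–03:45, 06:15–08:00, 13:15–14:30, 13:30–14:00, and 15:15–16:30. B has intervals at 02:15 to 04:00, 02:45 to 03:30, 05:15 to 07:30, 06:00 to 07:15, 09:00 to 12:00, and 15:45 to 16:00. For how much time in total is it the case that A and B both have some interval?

Merge the first list: 02:30-03:45, 06:15-08:00, 13:15-14:30, 15:15-16:30.
Merge the second list: 02:15-04:00, 05:15-07:30, 09:00-12:00, 15:45-16:00.
A ∩ B = 02:30-03:45, 06:15-07:30, 15:45-16:00.
Total: 1 h 15 min + 1 h 15 min + 15 min = 2 h 45 min.

2 h 45 min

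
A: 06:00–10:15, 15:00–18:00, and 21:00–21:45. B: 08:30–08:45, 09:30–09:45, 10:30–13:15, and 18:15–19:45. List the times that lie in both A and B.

08:30-08:45, 09:30-09:45

06:00-10:15 meets the second set on 08:30-08:45, 09:30-09:45.
15:00-18:00: no overlap with the second set.
21:00-21:45: no overlap with the second set.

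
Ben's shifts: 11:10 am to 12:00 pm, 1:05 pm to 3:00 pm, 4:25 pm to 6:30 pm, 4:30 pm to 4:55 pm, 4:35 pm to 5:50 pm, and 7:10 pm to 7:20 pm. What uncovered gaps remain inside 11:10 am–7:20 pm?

The merged coverage is 11:10 am-12:00 pm, 1:05 pm-3:00 pm, 4:25 pm-6:30 pm, 7:10 pm-7:20 pm.
Complement within 11:10 am-7:20 pm: 12:00 pm-1:05 pm, 3:00 pm-4:25 pm, 6:30 pm-7:10 pm.

12:00 pm-1:05 pm, 3:00 pm-4:25 pm, 6:30 pm-7:10 pm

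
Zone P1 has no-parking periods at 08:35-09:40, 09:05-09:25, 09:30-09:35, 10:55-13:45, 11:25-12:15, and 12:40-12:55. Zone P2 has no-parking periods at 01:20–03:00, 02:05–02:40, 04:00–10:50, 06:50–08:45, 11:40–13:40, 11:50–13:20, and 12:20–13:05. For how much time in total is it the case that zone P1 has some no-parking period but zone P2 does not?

50 min

Merge the first list: 08:35–09:40, 10:55–13:45.
Merge the second list: 01:20–03:00, 04:00–10:50, 11:40–13:40.
A \ B = 10:55–11:40, 13:40–13:45.
Total: 45 min + 5 min = 50 min.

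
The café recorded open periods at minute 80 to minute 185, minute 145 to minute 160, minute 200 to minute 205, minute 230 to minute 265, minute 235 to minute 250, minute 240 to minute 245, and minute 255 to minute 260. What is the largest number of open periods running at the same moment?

3

Walk the sorted start/end points keeping a running depth.
The depth first hits 3 at minute 240.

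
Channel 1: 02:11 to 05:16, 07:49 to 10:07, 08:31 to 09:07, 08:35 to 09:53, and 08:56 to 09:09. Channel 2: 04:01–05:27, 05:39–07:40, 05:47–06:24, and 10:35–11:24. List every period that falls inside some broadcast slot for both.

First set merges to 02:11–05:16, 07:49–10:07.
Second set merges to 04:01–05:27, 05:39–07:40, 10:35–11:24.
02:11–05:16 overlaps B on 04:01–05:16.
07:49–10:07 falls entirely outside B.

04:01–05:16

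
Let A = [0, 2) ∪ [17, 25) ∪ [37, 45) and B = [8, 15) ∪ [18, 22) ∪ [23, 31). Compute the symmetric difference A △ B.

[0, 2) ∪ [8, 15) ∪ [17, 18) ∪ [22, 23) ∪ [25, 31) ∪ [37, 45)

A \ B = [0, 2), [17, 18), [22, 23), [37, 45).
B \ A = [8, 15), [25, 31).
Union of the two gives the symmetric difference.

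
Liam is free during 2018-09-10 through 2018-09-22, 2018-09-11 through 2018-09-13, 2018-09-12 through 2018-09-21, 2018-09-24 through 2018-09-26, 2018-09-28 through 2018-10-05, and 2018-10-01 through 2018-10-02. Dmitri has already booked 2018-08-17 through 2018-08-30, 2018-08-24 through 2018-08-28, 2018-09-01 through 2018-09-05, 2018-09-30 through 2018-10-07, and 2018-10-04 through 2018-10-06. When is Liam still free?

Merge the first list: 2018-09-10 through 2018-09-22, 2018-09-24 through 2018-09-26, 2018-09-28 through 2018-10-05.
Merge the second list: 2018-08-17 through 2018-08-30, 2018-09-01 through 2018-09-05, 2018-09-30 through 2018-10-07.
2018-09-10 through 2018-09-22: no B overlap → unchanged.
2018-09-24 through 2018-09-26: no B overlap → unchanged.
2018-09-28 through 2018-10-05 minus B → 2018-09-28 through 2018-09-29.

2018-09-10 through 2018-09-22, 2018-09-24 through 2018-09-26, 2018-09-28 through 2018-09-29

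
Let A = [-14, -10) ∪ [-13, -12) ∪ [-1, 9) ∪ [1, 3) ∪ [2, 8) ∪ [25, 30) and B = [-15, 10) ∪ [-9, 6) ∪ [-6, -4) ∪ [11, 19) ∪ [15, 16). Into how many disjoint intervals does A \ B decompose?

First set merges to [-14, -10), [-1, 9), [25, 30).
Second set merges to [-15, 10), [11, 19).
A \ B = [25, 30).
That is 1 disjoint piece.

1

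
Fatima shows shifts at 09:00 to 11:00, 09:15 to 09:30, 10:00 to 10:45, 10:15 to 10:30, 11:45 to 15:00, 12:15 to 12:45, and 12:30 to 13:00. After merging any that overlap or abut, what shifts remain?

09:15–09:30 overlaps/touches 09:00–11:00 → extend to 09:00–11:00.
10:00–10:45 overlaps/touches 09:00–11:00 → extend to 09:00–11:00.
10:15–10:30 overlaps/touches 09:00–11:00 → extend to 09:00–11:00.
11:45–15:00 is disjoint → start new block.
12:15–12:45 overlaps/touches 11:45–15:00 → extend to 11:45–15:00.
12:30–13:00 overlaps/touches 11:45–15:00 → extend to 11:45–15:00.

09:00–11:00, 11:45–15:00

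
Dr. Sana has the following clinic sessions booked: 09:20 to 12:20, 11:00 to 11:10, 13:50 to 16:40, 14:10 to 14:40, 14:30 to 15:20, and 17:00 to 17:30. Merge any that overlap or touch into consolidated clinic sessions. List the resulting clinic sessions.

11:00–11:10 overlaps/touches 09:20–12:20 → extend to 09:20–12:20.
13:50–16:40 is disjoint → start new block.
14:10–14:40 overlaps/touches 13:50–16:40 → extend to 13:50–16:40.
14:30–15:20 overlaps/touches 13:50–16:40 → extend to 13:50–16:40.
17:00–17:30 is disjoint → start new block.

09:20–12:20, 13:50–16:40, 17:00–17:30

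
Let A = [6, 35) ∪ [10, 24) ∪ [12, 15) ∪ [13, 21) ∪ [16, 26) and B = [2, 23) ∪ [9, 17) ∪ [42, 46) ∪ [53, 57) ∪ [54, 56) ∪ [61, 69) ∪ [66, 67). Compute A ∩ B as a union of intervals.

A, merged: [6, 35).
B, merged: [2, 23), [42, 46), [53, 57), [61, 69).
[6, 35) overlaps B on [6, 23).

[6, 23)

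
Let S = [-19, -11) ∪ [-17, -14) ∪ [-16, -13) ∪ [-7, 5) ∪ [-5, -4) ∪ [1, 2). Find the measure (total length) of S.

Merged: [-19, -11), [-7, 5).
Lengths: 8 + 12 = 20.

20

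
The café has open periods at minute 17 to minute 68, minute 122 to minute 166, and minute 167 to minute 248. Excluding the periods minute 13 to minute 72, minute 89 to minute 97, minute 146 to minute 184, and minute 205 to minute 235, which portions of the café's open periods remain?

minute 122 to minute 146, minute 184 to minute 205, minute 235 to minute 248

minute 17 to minute 68: entirely removed.
minute 122 to minute 166 \ B = minute 122 to minute 146.
minute 167 to minute 248 \ B = minute 184 to minute 205, minute 235 to minute 248.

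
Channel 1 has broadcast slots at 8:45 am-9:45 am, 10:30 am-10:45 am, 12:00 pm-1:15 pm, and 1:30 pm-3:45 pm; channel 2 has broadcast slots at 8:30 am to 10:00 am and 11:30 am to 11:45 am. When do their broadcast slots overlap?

8:45 am-9:45 am meets the second set on 8:45 am-9:45 am.
10:30 am-10:45 am: no overlap with the second set.
12:00 pm-1:15 pm: no overlap with the second set.
1:30 pm-3:45 pm: no overlap with the second set.

8:45 am-9:45 am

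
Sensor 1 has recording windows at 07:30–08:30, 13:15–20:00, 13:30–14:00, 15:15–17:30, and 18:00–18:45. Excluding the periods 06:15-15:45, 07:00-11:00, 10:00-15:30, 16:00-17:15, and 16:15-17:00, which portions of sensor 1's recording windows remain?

First set merges to 07:30–08:30, 13:15–20:00.
Second set merges to 06:15–15:45, 16:00–17:15.
07:30–08:30: entirely removed.
13:15–20:00 \ B = 15:45–16:00, 17:15–20:00.

15:45–16:00, 17:15–20:00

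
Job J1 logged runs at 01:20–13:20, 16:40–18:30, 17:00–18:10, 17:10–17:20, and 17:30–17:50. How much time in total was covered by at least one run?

Merged: 01:20–13:20, 16:40–18:30.
Lengths: 12 h + 1 h 50 min = 13 h 50 min.

13 h 50 min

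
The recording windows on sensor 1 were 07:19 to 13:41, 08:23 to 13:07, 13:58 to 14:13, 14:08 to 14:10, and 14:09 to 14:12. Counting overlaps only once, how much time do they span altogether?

Merged: 07:19–13:41, 13:58–14:13.
Lengths: 6 h 22 min + 15 min = 6 h 37 min.

6 h 37 min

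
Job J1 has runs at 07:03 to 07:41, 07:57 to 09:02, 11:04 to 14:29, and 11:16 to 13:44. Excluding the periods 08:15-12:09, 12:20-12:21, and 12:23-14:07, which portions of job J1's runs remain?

First set merges to 07:03–07:41, 07:57–09:02, 11:04–14:29.
07:03–07:41: nothing removed.
07:57–09:02 \ B = 07:57–08:15.
11:04–14:29 \ B = 12:09–12:20, 12:21–12:23, 14:07–14:29.

07:03–07:41, 07:57–08:15, 12:09–12:20, 12:21–12:23, 14:07–14:29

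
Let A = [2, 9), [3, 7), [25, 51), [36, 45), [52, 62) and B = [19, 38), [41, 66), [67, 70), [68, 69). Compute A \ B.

[2, 9) ∪ [38, 41)

Merge the first list: [2, 9), [25, 51), [52, 62).
Merge the second list: [19, 38), [41, 66), [67, 70).
[2, 9): no B overlap → unchanged.
[25, 51) minus B → [38, 41).
[52, 62): fully covered by B → removed.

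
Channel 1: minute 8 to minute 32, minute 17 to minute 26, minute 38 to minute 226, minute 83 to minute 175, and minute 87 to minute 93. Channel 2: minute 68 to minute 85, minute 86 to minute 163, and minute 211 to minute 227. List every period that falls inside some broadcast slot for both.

A, merged: minute 8 to minute 32, minute 38 to minute 226.
minute 8 to minute 32 meets no B interval.
minute 38 to minute 226 ∩ B → minute 68 to minute 85, minute 86 to minute 163, minute 211 to minute 226.

minute 68 to minute 85, minute 86 to minute 163, minute 211 to minute 226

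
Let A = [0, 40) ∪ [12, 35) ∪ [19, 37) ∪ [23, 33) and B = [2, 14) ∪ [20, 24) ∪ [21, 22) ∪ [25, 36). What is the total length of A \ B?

13

A, merged: [0, 40).
B, merged: [2, 14), [20, 24), [25, 36).
A \ B = [0, 2), [14, 20), [24, 25), [36, 40).
Total: 2 + 6 + 1 + 4 = 13.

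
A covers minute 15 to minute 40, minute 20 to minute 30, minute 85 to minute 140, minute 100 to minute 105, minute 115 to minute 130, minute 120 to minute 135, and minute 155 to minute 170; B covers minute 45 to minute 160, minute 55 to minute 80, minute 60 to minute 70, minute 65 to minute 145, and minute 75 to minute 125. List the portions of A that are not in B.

minute 15 to minute 40, minute 160 to minute 170

Merge the first list: minute 15 to minute 40, minute 85 to minute 140, minute 155 to minute 170.
Merge the second list: minute 45 to minute 160.
minute 15 to minute 40: nothing removed.
minute 85 to minute 140: entirely removed.
minute 155 to minute 170 \ B = minute 160 to minute 170.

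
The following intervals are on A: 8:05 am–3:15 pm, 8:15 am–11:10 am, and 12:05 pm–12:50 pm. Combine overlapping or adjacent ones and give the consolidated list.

8:05 am-3:15 pm

8:15 am-11:10 am overlaps/touches 8:05 am-3:15 pm → extend to 8:05 am-3:15 pm.
12:05 pm-12:50 pm overlaps/touches 8:05 am-3:15 pm → extend to 8:05 am-3:15 pm.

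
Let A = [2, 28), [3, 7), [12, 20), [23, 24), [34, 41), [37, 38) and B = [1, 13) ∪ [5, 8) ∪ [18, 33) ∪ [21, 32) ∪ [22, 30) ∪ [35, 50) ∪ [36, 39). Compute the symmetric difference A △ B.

Merge the first list: [2, 28), [34, 41).
Merge the second list: [1, 13), [18, 33), [35, 50).
Only in the first: [13, 18), [34, 35).
Only in the second: [1, 2), [28, 33), [41, 50).
Together these are the periods covered by exactly one.

[1, 2) ∪ [13, 18) ∪ [28, 33) ∪ [34, 35) ∪ [41, 50)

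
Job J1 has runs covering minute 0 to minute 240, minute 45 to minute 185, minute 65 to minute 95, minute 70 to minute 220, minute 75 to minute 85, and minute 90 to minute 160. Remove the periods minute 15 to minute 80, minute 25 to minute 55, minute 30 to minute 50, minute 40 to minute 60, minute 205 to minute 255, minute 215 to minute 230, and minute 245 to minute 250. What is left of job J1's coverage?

minute 0 to minute 15, minute 80 to minute 205

First set merges to minute 0 to minute 240.
Second set merges to minute 15 to minute 80, minute 205 to minute 255.
minute 0 to minute 240 \ B = minute 0 to minute 15, minute 80 to minute 205.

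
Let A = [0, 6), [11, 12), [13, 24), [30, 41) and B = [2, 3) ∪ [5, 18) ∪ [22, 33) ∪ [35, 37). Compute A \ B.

[0, 6) with B removed leaves [0, 2), [3, 5).
[11, 12) lies entirely inside B → drops out.
[13, 24) with B removed leaves [18, 22).
[30, 41) with B removed leaves [33, 35), [37, 41).

[0, 2) ∪ [3, 5) ∪ [18, 22) ∪ [33, 35) ∪ [37, 41)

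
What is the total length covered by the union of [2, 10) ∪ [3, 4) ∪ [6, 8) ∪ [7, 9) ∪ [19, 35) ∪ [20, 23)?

24

Merged: [2, 10), [19, 35).
Lengths: 8 + 16 = 24.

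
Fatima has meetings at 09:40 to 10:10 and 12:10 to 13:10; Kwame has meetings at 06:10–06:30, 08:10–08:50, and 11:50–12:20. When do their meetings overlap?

12:10–12:20

09:40–10:10 meets no B interval.
12:10–13:10 ∩ B → 12:10–12:20.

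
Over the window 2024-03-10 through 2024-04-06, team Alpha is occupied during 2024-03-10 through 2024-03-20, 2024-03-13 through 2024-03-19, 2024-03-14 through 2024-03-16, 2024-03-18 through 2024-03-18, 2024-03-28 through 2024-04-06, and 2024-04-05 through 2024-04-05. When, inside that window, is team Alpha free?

2024-03-21 through 2024-03-27

The merged coverage is 2024-03-10 through 2024-03-20, 2024-03-28 through 2024-04-06.
Gaps within 2024-03-10 through 2024-04-06: 2024-03-21 through 2024-03-27.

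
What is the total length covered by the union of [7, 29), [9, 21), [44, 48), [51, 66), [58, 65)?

Merged: [7, 29), [44, 48), [51, 66).
Lengths: 22 + 4 + 15 = 41.

41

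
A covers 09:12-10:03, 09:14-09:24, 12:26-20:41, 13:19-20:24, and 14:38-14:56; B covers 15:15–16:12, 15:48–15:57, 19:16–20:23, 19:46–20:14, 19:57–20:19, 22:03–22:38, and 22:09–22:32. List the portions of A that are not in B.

09:12-10:03, 12:26-15:15, 16:12-19:16, 20:23-20:41

First set merges to 09:12-10:03, 12:26-20:41.
Second set merges to 15:15-16:12, 19:16-20:23, 22:03-22:38.
09:12-10:03: nothing removed.
12:26-20:41 \ B = 12:26-15:15, 16:12-19:16, 20:23-20:41.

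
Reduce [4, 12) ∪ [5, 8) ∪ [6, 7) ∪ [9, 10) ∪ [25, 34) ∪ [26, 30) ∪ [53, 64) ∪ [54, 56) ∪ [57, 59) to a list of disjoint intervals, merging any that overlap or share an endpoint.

[4, 12) ∪ [25, 34) ∪ [53, 64)

[5, 8) overlaps/touches [4, 12) → extend to [4, 12).
[6, 7) overlaps/touches [4, 12) → extend to [4, 12).
[9, 10) overlaps/touches [4, 12) → extend to [4, 12).
[25, 34) is disjoint → start new block.
[26, 30) overlaps/touches [25, 34) → extend to [25, 34).
[53, 64) is disjoint → start new block.
[54, 56) overlaps/touches [53, 64) → extend to [53, 64).
[57, 59) overlaps/touches [53, 64) → extend to [53, 64).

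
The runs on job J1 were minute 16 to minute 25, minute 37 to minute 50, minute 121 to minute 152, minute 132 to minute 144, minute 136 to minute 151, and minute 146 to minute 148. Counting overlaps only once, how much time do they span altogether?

53 minutes

Merged: minute 16 to minute 25, minute 37 to minute 50, minute 121 to minute 152.
Lengths: 9 minutes + 13 minutes + 31 minutes = 53 minutes.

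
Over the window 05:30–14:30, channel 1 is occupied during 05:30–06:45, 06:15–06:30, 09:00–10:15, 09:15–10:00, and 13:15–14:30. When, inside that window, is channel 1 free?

After merging, the occupied span is 05:30-06:45, 09:00-10:15, 13:15-14:30.
Gaps within 05:30-14:30: 06:45-09:00, 10:15-13:15.

06:45-09:00, 10:15-13:15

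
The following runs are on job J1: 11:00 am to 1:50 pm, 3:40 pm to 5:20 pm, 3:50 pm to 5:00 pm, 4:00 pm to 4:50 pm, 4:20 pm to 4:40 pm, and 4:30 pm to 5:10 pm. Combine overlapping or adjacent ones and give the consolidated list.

3:40 pm-5:20 pm is disjoint → start new block.
3:50 pm-5:00 pm overlaps/touches 3:40 pm-5:20 pm → extend to 3:40 pm-5:20 pm.
4:00 pm-4:50 pm overlaps/touches 3:40 pm-5:20 pm → extend to 3:40 pm-5:20 pm.
4:20 pm-4:40 pm overlaps/touches 3:40 pm-5:20 pm → extend to 3:40 pm-5:20 pm.
4:30 pm-5:10 pm overlaps/touches 3:40 pm-5:20 pm → extend to 3:40 pm-5:20 pm.

11:00 am-1:50 pm, 3:40 pm-5:20 pm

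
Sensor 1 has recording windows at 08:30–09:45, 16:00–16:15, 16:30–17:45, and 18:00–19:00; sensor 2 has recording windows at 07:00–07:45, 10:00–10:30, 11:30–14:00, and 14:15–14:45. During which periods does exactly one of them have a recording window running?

07:00–07:45, 08:30–09:45, 10:00–10:30, 11:30–14:00, 14:15–14:45, 16:00–16:15, 16:30–17:45, 18:00–19:00

Only in the first: 08:30–09:45, 16:00–16:15, 16:30–17:45, 18:00–19:00.
Only in the second: 07:00–07:45, 10:00–10:30, 11:30–14:00, 14:15–14:45.
Together these are the periods covered by exactly one.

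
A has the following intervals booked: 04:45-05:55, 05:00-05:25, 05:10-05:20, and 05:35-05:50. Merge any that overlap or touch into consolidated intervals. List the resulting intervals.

04:45-05:55

05:00-05:25 overlaps/touches 04:45-05:55 → extend to 04:45-05:55.
05:10-05:20 overlaps/touches 04:45-05:55 → extend to 04:45-05:55.
05:35-05:50 overlaps/touches 04:45-05:55 → extend to 04:45-05:55.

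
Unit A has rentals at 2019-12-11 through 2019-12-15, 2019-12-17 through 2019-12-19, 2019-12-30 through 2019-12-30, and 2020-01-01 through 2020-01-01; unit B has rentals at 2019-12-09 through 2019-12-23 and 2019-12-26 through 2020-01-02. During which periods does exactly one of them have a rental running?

2019-12-09 through 2019-12-10, 2019-12-16 through 2019-12-16, 2019-12-20 through 2019-12-23, 2019-12-26 through 2019-12-29, 2019-12-31 through 2019-12-31, 2020-01-02 through 2020-01-02

A \ B = none.
B \ A = 2019-12-09 through 2019-12-10, 2019-12-16 through 2019-12-16, 2019-12-20 through 2019-12-23, 2019-12-26 through 2019-12-29, 2019-12-31 through 2019-12-31, 2020-01-02 through 2020-01-02.
Union of the two gives the symmetric difference.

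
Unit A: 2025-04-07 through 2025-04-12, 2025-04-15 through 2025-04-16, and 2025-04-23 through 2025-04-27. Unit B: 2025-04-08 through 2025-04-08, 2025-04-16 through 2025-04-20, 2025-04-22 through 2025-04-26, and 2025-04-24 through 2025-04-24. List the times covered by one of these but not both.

2025-04-07 through 2025-04-07, 2025-04-09 through 2025-04-12, 2025-04-15 through 2025-04-15, 2025-04-17 through 2025-04-20, 2025-04-22 through 2025-04-22, 2025-04-27 through 2025-04-27

Merge the second list: 2025-04-08 through 2025-04-08, 2025-04-16 through 2025-04-20, 2025-04-22 through 2025-04-26.
A \ B = 2025-04-07 through 2025-04-07, 2025-04-09 through 2025-04-12, 2025-04-15 through 2025-04-15, 2025-04-27 through 2025-04-27.
B \ A = 2025-04-17 through 2025-04-20, 2025-04-22 through 2025-04-22.
Union of the two gives the symmetric difference.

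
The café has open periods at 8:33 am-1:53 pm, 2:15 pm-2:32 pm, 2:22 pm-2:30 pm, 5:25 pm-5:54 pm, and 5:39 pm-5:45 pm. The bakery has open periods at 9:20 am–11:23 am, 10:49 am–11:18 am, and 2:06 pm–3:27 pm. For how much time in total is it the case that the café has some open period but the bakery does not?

3 h 46 min

Merge the first list: 8:33 am–1:53 pm, 2:15 pm–2:32 pm, 5:25 pm–5:54 pm.
Merge the second list: 9:20 am–11:23 am, 2:06 pm–3:27 pm.
A \ B = 8:33 am–9:20 am, 11:23 am–1:53 pm, 5:25 pm–5:54 pm.
Total: 47 min + 2 h 30 min + 29 min = 3 h 46 min.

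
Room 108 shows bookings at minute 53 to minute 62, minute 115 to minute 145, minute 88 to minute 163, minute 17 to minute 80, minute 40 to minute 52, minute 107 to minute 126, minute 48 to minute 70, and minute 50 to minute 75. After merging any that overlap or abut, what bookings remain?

Sort by start: minute 17 to minute 80, minute 40 to minute 52, minute 48 to minute 70, minute 50 to minute 75, minute 53 to minute 62, minute 88 to minute 163, minute 107 to minute 126, minute 115 to minute 145.
minute 40 to minute 52 overlaps/touches minute 17 to minute 80 → extend to minute 17 to minute 80.
minute 48 to minute 70 overlaps/touches minute 17 to minute 80 → extend to minute 17 to minute 80.
minute 50 to minute 75 overlaps/touches minute 17 to minute 80 → extend to minute 17 to minute 80.
minute 53 to minute 62 overlaps/touches minute 17 to minute 80 → extend to minute 17 to minute 80.
minute 88 to minute 163 is disjoint → start new block.
minute 107 to minute 126 overlaps/touches minute 88 to minute 163 → extend to minute 88 to minute 163.
minute 115 to minute 145 overlaps/touches minute 88 to minute 163 → extend to minute 88 to minute 163.

minute 17 to minute 80, minute 88 to minute 163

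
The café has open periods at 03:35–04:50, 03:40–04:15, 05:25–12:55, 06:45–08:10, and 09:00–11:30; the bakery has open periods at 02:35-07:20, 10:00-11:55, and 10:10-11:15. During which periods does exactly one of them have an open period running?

Merge the first list: 03:35–04:50, 05:25–12:55.
Merge the second list: 02:35–07:20, 10:00–11:55.
Only in the first: 07:20–10:00, 11:55–12:55.
Only in the second: 02:35–03:35, 04:50–05:25.
Together these are the periods covered by exactly one.

02:35–03:35, 04:50–05:25, 07:20–10:00, 11:55–12:55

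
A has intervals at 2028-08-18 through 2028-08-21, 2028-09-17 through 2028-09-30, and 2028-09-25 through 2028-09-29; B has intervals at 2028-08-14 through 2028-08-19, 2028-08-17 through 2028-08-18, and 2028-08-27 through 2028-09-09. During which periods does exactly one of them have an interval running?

Merge the first list: 2028-08-18 through 2028-08-21, 2028-09-17 through 2028-09-30.
Merge the second list: 2028-08-14 through 2028-08-19, 2028-08-27 through 2028-09-09.
A but not B: 2028-08-20 through 2028-08-21, 2028-09-17 through 2028-09-30.
B but not A: 2028-08-14 through 2028-08-17, 2028-08-27 through 2028-09-09.
Combining gives A △ B.

2028-08-14 through 2028-08-17, 2028-08-20 through 2028-08-21, 2028-08-27 through 2028-09-09, 2028-09-17 through 2028-09-30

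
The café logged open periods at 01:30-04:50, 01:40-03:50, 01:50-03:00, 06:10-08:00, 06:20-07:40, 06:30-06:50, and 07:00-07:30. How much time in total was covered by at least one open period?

Merged: 01:30-04:50, 06:10-08:00.
Lengths: 3 h 20 min + 1 h 50 min = 5 h 10 min.

5 h 10 min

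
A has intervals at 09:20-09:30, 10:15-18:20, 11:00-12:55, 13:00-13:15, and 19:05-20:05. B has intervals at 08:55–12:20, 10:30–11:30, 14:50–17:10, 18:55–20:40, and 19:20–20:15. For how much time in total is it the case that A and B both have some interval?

5 h 35 min

A, merged: 09:20-09:30, 10:15-18:20, 19:05-20:05.
B, merged: 08:55-12:20, 14:50-17:10, 18:55-20:40.
A ∩ B = 09:20-09:30, 10:15-12:20, 14:50-17:10, 19:05-20:05.
Total: 10 min + 2 h 5 min + 2 h 20 min + 1 h = 5 h 35 min.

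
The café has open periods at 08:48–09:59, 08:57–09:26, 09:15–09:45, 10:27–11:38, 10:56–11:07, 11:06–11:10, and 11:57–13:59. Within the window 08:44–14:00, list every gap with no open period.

08:44-08:48, 09:59-10:27, 11:38-11:57, 13:59-14:00

Covered (merged): 08:48-09:59, 10:27-11:38, 11:57-13:59.
Uncovered inside 08:44-14:00: 08:44-08:48, 09:59-10:27, 11:38-11:57, 13:59-14:00.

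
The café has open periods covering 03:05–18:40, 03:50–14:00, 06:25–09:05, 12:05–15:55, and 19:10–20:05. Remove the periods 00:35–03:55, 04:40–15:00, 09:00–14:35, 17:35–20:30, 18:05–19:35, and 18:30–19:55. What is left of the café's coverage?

03:55-04:40, 15:00-17:35

A, merged: 03:05-18:40, 19:10-20:05.
B, merged: 00:35-03:55, 04:40-15:00, 17:35-20:30.
03:05-18:40 \ B = 03:55-04:40, 15:00-17:35.
19:10-20:05: entirely removed.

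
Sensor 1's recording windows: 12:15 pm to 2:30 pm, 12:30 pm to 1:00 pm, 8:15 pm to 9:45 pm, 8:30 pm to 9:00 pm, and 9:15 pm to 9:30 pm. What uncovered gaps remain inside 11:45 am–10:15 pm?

11:45 am–12:15 pm, 2:30 pm–8:15 pm, 9:45 pm–10:15 pm

The merged coverage is 12:15 pm–2:30 pm, 8:15 pm–9:45 pm.
Gaps within 11:45 am–10:15 pm: 11:45 am–12:15 pm, 2:30 pm–8:15 pm, 9:45 pm–10:15 pm.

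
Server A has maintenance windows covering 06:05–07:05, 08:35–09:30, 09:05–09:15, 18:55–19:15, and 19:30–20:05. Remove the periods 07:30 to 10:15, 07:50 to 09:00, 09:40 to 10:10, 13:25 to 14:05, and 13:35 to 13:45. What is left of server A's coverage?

A, merged: 06:05–07:05, 08:35–09:30, 18:55–19:15, 19:30–20:05.
B, merged: 07:30–10:15, 13:25–14:05.
06:05–07:05: no B overlap → unchanged.
08:35–09:30: fully covered by B → removed.
18:55–19:15: no B overlap → unchanged.
19:30–20:05: no B overlap → unchanged.

06:05–07:05, 18:55–19:15, 19:30–20:05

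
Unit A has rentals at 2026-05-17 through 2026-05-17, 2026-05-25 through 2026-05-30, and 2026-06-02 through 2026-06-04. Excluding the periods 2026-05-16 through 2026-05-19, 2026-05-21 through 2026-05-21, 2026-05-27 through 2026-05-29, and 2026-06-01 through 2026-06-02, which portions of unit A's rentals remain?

2026-05-25 through 2026-05-26, 2026-05-30 through 2026-05-30, 2026-06-03 through 2026-06-04

2026-05-17 through 2026-05-17 lies entirely inside B → drops out.
2026-05-25 through 2026-05-30 with B removed leaves 2026-05-25 through 2026-05-26, 2026-05-30 through 2026-05-30.
2026-06-02 through 2026-06-04 with B removed leaves 2026-06-03 through 2026-06-04.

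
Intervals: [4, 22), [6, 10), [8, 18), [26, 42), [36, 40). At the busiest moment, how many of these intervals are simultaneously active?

3

At 8, 3 of the intervals are simultaneously active.
No point has more.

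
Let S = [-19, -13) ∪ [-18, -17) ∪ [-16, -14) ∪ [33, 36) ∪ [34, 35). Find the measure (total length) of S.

Merged: [-19, -13), [33, 36).
Lengths: 6 + 3 = 9.

9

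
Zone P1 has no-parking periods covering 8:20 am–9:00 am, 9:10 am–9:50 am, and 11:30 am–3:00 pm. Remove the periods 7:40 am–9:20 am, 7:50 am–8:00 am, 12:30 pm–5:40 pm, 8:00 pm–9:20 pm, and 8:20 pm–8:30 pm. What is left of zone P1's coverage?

9:20 am–9:50 am, 11:30 am–12:30 pm

B, merged: 7:40 am–9:20 am, 12:30 pm–5:40 pm, 8:00 pm–9:20 pm.
8:20 am–9:00 am lies entirely inside B → drops out.
9:10 am–9:50 am with B removed leaves 9:20 am–9:50 am.
11:30 am–3:00 pm with B removed leaves 11:30 am–12:30 pm.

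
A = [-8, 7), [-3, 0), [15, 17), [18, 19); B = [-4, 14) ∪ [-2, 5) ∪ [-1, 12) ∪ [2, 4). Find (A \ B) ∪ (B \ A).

Merge the first list: [-8, 7), [15, 17), [18, 19).
Merge the second list: [-4, 14).
A \ B = [-8, -4), [15, 17), [18, 19).
B \ A = [7, 14).
Union of the two gives the symmetric difference.

[-8, -4) ∪ [7, 14) ∪ [15, 17) ∪ [18, 19)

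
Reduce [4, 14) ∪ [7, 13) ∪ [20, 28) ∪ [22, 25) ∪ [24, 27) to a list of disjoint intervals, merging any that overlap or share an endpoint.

[4, 14) ∪ [20, 28)

[7, 13) overlaps/touches [4, 14) → extend to [4, 14).
[20, 28) is disjoint → start new block.
[22, 25) overlaps/touches [20, 28) → extend to [20, 28).
[24, 27) overlaps/touches [20, 28) → extend to [20, 28).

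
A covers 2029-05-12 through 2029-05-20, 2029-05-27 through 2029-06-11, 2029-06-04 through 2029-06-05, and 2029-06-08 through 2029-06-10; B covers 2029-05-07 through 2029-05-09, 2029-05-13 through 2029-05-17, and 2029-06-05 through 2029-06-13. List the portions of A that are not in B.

2029-05-12 through 2029-05-12, 2029-05-18 through 2029-05-20, 2029-05-27 through 2029-06-04

Merge the first list: 2029-05-12 through 2029-05-20, 2029-05-27 through 2029-06-11.
2029-05-12 through 2029-05-20 \ B = 2029-05-12 through 2029-05-12, 2029-05-18 through 2029-05-20.
2029-05-27 through 2029-06-11 \ B = 2029-05-27 through 2029-06-04.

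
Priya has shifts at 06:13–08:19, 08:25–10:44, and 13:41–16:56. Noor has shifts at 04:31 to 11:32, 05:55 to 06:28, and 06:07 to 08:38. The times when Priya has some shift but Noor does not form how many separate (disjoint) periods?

1

Merge the second list: 04:31–11:32.
A \ B = 13:41–16:56.
That is 1 disjoint piece.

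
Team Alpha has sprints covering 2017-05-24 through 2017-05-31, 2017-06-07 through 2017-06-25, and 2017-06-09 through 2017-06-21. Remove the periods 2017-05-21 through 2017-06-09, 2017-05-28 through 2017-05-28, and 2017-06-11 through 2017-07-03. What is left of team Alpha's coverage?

A, merged: 2017-05-24 through 2017-05-31, 2017-06-07 through 2017-06-25.
B, merged: 2017-05-21 through 2017-06-09, 2017-06-11 through 2017-07-03.
2017-05-24 through 2017-05-31 lies entirely inside B → drops out.
2017-06-07 through 2017-06-25 with B removed leaves 2017-06-10 through 2017-06-10.

2017-06-10 through 2017-06-10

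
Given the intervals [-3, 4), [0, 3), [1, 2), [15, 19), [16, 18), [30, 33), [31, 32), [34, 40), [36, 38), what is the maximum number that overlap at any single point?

3

Sweep endpoints in order; track running count of active intervals.
Peak of 3 reached at 1.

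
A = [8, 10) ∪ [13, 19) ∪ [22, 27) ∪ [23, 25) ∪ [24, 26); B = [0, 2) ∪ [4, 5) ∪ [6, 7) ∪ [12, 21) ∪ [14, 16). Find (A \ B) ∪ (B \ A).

First set merges to [8, 10), [13, 19), [22, 27).
Second set merges to [0, 2), [4, 5), [6, 7), [12, 21).
A but not B: [8, 10), [22, 27).
B but not A: [0, 2), [4, 5), [6, 7), [12, 13), [19, 21).
Combining gives A △ B.

[0, 2) ∪ [4, 5) ∪ [6, 7) ∪ [8, 10) ∪ [12, 13) ∪ [19, 21) ∪ [22, 27)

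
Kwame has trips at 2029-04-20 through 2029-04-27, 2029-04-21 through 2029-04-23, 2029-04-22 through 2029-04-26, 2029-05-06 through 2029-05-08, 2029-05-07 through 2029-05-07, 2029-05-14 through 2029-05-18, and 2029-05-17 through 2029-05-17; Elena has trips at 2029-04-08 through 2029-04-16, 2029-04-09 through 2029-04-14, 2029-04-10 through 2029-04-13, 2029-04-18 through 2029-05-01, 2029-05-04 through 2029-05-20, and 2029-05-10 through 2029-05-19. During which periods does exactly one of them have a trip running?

2029-04-08 through 2029-04-16, 2029-04-18 through 2029-04-19, 2029-04-28 through 2029-05-01, 2029-05-04 through 2029-05-05, 2029-05-09 through 2029-05-13, 2029-05-19 through 2029-05-20

Merge the first list: 2029-04-20 through 2029-04-27, 2029-05-06 through 2029-05-08, 2029-05-14 through 2029-05-18.
Merge the second list: 2029-04-08 through 2029-04-16, 2029-04-18 through 2029-05-01, 2029-05-04 through 2029-05-20.
Only in the first: none.
Only in the second: 2029-04-08 through 2029-04-16, 2029-04-18 through 2029-04-19, 2029-04-28 through 2029-05-01, 2029-05-04 through 2029-05-05, 2029-05-09 through 2029-05-13, 2029-05-19 through 2029-05-20.
Together these are the periods covered by exactly one.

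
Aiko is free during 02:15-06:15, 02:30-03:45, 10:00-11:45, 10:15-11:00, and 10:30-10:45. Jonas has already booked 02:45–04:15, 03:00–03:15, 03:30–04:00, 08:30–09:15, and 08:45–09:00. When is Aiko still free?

Merge the first list: 02:15–06:15, 10:00–11:45.
Merge the second list: 02:45–04:15, 08:30–09:15.
02:15–06:15 minus B → 02:15–02:45, 04:15–06:15.
10:00–11:45: no B overlap → unchanged.

02:15–02:45, 04:15–06:15, 10:00–11:45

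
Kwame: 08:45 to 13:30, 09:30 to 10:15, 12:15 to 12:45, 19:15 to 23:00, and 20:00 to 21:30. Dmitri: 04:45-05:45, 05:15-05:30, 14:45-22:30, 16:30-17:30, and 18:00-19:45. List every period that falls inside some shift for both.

19:15-22:30

First set merges to 08:45-13:30, 19:15-23:00.
Second set merges to 04:45-05:45, 14:45-22:30.
08:45-13:30 falls entirely outside B.
19:15-23:00 overlaps B on 19:15-22:30.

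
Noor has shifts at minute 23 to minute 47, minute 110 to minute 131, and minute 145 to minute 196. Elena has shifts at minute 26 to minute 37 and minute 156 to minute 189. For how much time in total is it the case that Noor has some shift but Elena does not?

52 minutes

A \ B = minute 23 to minute 26, minute 37 to minute 47, minute 110 to minute 131, minute 145 to minute 156, minute 189 to minute 196.
Total: 3 minutes + 10 minutes + 21 minutes + 11 minutes + 7 minutes = 52 minutes.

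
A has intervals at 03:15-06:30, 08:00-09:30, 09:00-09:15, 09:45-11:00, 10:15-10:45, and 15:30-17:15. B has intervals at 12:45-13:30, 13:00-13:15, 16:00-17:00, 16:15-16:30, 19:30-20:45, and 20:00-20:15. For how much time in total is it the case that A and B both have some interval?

Merge the first list: 03:15-06:30, 08:00-09:30, 09:45-11:00, 15:30-17:15.
Merge the second list: 12:45-13:30, 16:00-17:00, 19:30-20:45.
A ∩ B = 16:00-17:00.
Total: 1 h.

1 h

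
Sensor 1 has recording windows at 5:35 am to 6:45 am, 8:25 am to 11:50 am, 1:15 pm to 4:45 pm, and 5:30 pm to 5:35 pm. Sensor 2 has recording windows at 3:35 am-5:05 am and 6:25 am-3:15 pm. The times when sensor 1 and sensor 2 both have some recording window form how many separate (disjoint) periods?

A ∩ B = 6:25 am–6:45 am, 8:25 am–11:50 am, 1:15 pm–3:15 pm.
That is 3 disjoint pieces.

3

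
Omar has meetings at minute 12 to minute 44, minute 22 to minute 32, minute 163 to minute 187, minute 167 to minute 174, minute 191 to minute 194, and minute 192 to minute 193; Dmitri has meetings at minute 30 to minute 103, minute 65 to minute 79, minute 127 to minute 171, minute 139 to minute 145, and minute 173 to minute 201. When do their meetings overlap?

First set merges to minute 12 to minute 44, minute 163 to minute 187, minute 191 to minute 194.
Second set merges to minute 30 to minute 103, minute 127 to minute 171, minute 173 to minute 201.
minute 12 to minute 44 overlaps B on minute 30 to minute 44.
minute 163 to minute 187 overlaps B on minute 163 to minute 171, minute 173 to minute 187.
minute 191 to minute 194 overlaps B on minute 191 to minute 194.

minute 30 to minute 44, minute 163 to minute 171, minute 173 to minute 187, minute 191 to minute 194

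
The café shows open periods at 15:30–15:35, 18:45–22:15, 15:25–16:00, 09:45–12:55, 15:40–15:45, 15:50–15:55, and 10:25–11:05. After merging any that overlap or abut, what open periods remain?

09:45–12:55, 15:25–16:00, 18:45–22:15

Sort by start: 09:45–12:55, 10:25–11:05, 15:25–16:00, 15:30–15:35, 15:40–15:45, 15:50–15:55, 18:45–22:15.
10:25–11:05 overlaps/touches 09:45–12:55 → extend to 09:45–12:55.
15:25–16:00 is disjoint → start new block.
15:30–15:35 overlaps/touches 15:25–16:00 → extend to 15:25–16:00.
15:40–15:45 overlaps/touches 15:25–16:00 → extend to 15:25–16:00.
15:50–15:55 overlaps/touches 15:25–16:00 → extend to 15:25–16:00.
18:45–22:15 is disjoint → start new block.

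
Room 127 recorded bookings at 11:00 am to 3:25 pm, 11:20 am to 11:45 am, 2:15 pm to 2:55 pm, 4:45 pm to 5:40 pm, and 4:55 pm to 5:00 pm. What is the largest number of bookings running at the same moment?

At 11:20 am, 2 of the intervals are simultaneously active.
No point has more.

2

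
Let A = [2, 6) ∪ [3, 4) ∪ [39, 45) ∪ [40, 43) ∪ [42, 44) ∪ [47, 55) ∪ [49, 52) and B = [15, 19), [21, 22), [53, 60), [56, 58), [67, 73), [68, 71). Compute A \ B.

First set merges to [2, 6), [39, 45), [47, 55).
Second set merges to [15, 19), [21, 22), [53, 60), [67, 73).
[2, 6): no B overlap → unchanged.
[39, 45): no B overlap → unchanged.
[47, 55) minus B → [47, 53).

[2, 6) ∪ [39, 45) ∪ [47, 53)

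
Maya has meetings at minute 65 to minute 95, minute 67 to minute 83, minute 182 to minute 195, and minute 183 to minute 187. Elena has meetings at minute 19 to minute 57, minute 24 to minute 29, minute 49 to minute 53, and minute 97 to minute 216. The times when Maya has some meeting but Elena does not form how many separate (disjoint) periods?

1

Merge the first list: minute 65 to minute 95, minute 182 to minute 195.
Merge the second list: minute 19 to minute 57, minute 97 to minute 216.
A \ B = minute 65 to minute 95.
That is 1 disjoint piece.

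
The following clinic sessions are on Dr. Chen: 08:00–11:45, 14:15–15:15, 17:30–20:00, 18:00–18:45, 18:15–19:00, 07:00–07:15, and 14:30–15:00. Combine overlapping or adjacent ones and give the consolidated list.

07:00-07:15, 08:00-11:45, 14:15-15:15, 17:30-20:00

Sort by start: 07:00-07:15, 08:00-11:45, 14:15-15:15, 14:30-15:00, 17:30-20:00, 18:00-18:45, 18:15-19:00.
08:00-11:45 is disjoint → start new block.
14:15-15:15 is disjoint → start new block.
14:30-15:00 overlaps/touches 14:15-15:15 → extend to 14:15-15:15.
17:30-20:00 is disjoint → start new block.
18:00-18:45 overlaps/touches 17:30-20:00 → extend to 17:30-20:00.
18:15-19:00 overlaps/touches 17:30-20:00 → extend to 17:30-20:00.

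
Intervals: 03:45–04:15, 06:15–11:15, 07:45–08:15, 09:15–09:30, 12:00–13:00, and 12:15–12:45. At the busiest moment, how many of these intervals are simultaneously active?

Sweep endpoints in order; track running count of active intervals.
Peak of 2 reached at 07:45.

2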